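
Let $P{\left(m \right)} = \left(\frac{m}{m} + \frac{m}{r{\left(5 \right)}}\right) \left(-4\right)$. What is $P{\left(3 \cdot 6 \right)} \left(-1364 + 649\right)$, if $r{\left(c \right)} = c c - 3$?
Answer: $5200$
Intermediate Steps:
$r{\left(c \right)} = -3 + c^{2}$ ($r{\left(c \right)} = c^{2} - 3 = -3 + c^{2}$)
$P{\left(m \right)} = -4 - \frac{2 m}{11}$ ($P{\left(m \right)} = \left(\frac{m}{m} + \frac{m}{-3 + 5^{2}}\right) \left(-4\right) = \left(1 + \frac{m}{-3 + 25}\right) \left(-4\right) = \left(1 + \frac{m}{22}\right) \left(-4\right) = -4 - \frac{2 m}{11}$)
$P{\left(3 \cdot 6 \right)} \left(-1364 + 649\right) = \left(-4 - \frac{2 \cdot 3 \cdot 6}{11}\right) \left(-1364 + 649\right) = \left(-4 - \frac{36}{11}\right) \left(-715\right) = \left(- \frac{80}{11}\right) \left(-715\right) = 5200$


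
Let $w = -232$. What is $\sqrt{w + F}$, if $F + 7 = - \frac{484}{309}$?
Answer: $\frac{i \sqrt{22969515}}{309} \approx 15.51 i$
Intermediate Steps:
$F = - \frac{2647}{309}$ ($F = -7 - \frac{484}{309} = - \frac{2647}{309} \approx -8.5663$)
$\sqrt{w + F} = \sqrt{-232 - \frac{2647}{309}} = \sqrt{- \frac{74335}{309}} = \frac{i \sqrt{22969515}}{309}$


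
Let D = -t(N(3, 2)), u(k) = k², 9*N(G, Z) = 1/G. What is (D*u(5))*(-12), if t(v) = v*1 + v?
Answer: 200/9 ≈ 22.222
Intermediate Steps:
N(G, Z) = 1/(9*G)
t(v) = 2*v (t(v) = v + v = 2*v)
D = -2/27 (D = -2*(⅑)/3 = -2*(⅑)*(⅓) = -2/27 ≈ -0.074074)
(D*u(5))*(-12) = -2/27*5²*(-12) = -2/27*25*(-12) = -50/27*(-12) = 200/9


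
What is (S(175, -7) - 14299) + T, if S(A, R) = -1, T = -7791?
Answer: -22091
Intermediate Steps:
(S(175, -7) - 14299) + T = (-1 - 14299) - 7791 = -14300 - 7791 = -22091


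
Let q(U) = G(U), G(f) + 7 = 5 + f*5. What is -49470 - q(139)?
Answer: -50163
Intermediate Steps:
G(f) = -2 + 5*f (G(f) = -7 + (5 + f*5) = -7 + (5 + 5*f) = -2 + 5*f)
q(U) = -2 + 5*U
-49470 - q(139) = -49470 - (-2 + 5*139) = -49470 - (-2 + 695) = -49470 - 1*693 = -49470 - 693 = -50163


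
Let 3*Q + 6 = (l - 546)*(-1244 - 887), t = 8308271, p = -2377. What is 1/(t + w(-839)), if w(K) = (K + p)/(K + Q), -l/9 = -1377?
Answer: 526010/4370233628911 ≈ 1.2036e-7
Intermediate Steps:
l = 12393 (l = -9*(-1377) = 12393)
Q = -8415321 (Q = -2 + ((12393 - 546)*(-1244 - 887))/3 = -2 + (11847*(-2131))/3 = -2 + (⅓)*(-25245957) = -2 - 8415319 = -8415321)
w(K) = (-2377 + K)/(-8415321 + K) (w(K) = (K - 2377)/(K - 8415321) = (-2377 + K)/(-8415321 + K))
1/(t + w(-839)) = 1/(8308271 + (-2377 - 839)/(-8415321 - 839)) = 1/(8308271 - 3216/(-8416160)) = 1/(8308271 - 1/8416160*(-3216)) = 1/(8308271 + 201/526010) = 1/(4370233628911/526010) = 526010/4370233628911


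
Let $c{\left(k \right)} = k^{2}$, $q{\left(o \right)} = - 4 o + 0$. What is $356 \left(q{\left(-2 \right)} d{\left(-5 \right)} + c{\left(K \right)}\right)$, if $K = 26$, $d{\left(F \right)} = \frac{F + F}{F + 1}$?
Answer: $247776$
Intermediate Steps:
$d{\left(F \right)} = \frac{2 F}{1 + F}$
$q{\left(o \right)} = - 4 o$
$356 \left(q{\left(-2 \right)} d{\left(-5 \right)} + c{\left(K \right)}\right) = 356 \left(\left(-4\right) \left(-2\right) 2 \left(-5\right) \frac{1}{1 - 5} + 26^{2}\right) = 356 \left(8 \cdot 2 \left(-5\right) \frac{1}{-4} + 676\right) = 356 \left(8 \cdot 2 \left(-5\right) \left(- \frac{1}{4}\right) + 676\right) = 356 \left(8 \cdot \frac{5}{2} + 676\right) = 356 \left(20 + 676\right) = 356 \cdot 696 = 247776$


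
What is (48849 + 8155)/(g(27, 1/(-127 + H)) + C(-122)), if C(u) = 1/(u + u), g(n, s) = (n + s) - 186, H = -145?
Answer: -945810368/2638257 ≈ -358.50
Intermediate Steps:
g(n, s) = -186 + n + s
C(u) = 1/(2*u)
(48849 + 8155)/(g(27, 1/(-127 + H)) + C(-122)) = (48849 + 8155)/((-186 + 27 + 1/(-127 - 145)) + (1/2)/(-122)) = 57004/((-186 + 27 + 1/(-272)) + (1/2)*(-1/122)) = 57004/((-186 + 27 - 1/272) - 1/244) = 57004/(-43249/272 - 1/244) = 57004/(-2638257/16592) = 57004*(-16592/2638257) = -945810368/2638257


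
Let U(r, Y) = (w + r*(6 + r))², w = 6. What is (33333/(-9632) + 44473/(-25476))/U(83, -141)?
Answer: -29035351/304815080808672 ≈ -9.5256e-8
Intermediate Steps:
U(r, Y) = (6 + r*(6 + r))²
(33333/(-9632) + 44473/(-25476))/U(83, -141) = (33333/(-9632) + 44473/(-25476))/((6 + 83² + 6*83)²) = (33333*(-1/9632) + 44473*(-1/25476))/((6 + 6889 + 498)²) = (-33333/9632 - 4043/2316)/(7393²) = -29035351/5576928/54656449 = -29035351/5576928*1/54656449 = -29035351/304815080808672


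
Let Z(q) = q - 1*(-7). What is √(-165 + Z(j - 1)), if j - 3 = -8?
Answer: 2*I*√41 ≈ 12.806*I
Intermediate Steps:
j = -5 (j = 3 - 8 = -5)
Z(q) = 7 + q (Z(q) = q + 7 = 7 + q)
√(-165 + Z(j - 1)) = √(-165 + (7 + (-5 - 1))) = √(-165 + (7 - 6)) = √(-165 + 1) = √(-164) = 2*I*√41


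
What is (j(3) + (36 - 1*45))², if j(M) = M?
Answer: 36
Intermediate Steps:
(j(3) + (36 - 1*45))² = (3 + (36 - 1*45))² = (3 + (36 - 45))² = (3 - 9)² = (-6)² = 36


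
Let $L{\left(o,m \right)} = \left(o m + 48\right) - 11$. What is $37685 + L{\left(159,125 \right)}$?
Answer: $57597$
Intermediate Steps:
$L{\left(o,m \right)} = 37 + m o$ ($L{\left(o,m \right)} = \left(m o + 48\right) - 11 = \left(48 + m o\right) - 11 = 37 + m o$)
$37685 + L{\left(159,125 \right)} = 37685 + \left(37 + 125 \cdot 159\right) = 37685 + \left(37 + 19875\right) = 37685 + 19912 = 57597$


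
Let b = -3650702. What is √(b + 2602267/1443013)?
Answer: I*√7601803801347494167/1443013 ≈ 1910.7*I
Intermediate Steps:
√(b + 2602267/1443013) = √(-3650702 + 2602267/1443013) = √(-5268007842859/1443013) = I*√7601803801347494167/1443013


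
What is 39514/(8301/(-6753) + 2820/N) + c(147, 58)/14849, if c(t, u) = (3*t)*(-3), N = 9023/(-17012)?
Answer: -12060114350773741/1603901081062369 ≈ -7.5192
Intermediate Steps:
N = -9023/17012 (N = 9023*(-1/17012) = -9023/17012 ≈ -0.53039)
c(t, u) = -9*t
39514/(8301/(-6753) + 2820/N) + c(147, 58)/14849 = 39514/(8301/(-6753) + 2820/(-9023/17012)) - 9*147/14849 = 39514/(8301*(-1/6753) + 2820*(-17012/9023)) - 1323*1/14849 = 39514/(-2767/2251 - 47973840/9023) - 1323/14849 = 39514/(-108014080481/20310773) - 1323/14849 = 39514*(-20310773/108014080481) - 1323/14849 = -802559884322/108014080481 - 1323/14849 = -12060114350773741/1603901081062369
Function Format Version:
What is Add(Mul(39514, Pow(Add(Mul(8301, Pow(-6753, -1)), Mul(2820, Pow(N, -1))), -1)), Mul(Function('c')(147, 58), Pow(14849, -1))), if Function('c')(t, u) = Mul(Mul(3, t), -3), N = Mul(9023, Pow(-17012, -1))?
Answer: Rational(-12060114350773741, 1603901081062369) ≈ -7.5192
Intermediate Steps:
N = Rational(-9023, 17012) (N = Mul(9023, Rational(-1, 17012)) = Rational(-9023, 17012) ≈ -0.53039)
Function('c')(t, u) = Mul(-9, t)
Add(Mul(39514, Pow(Add(Mul(8301, Pow(-6753, -1)), Mul(2820, Pow(N, -1))), -1)), Mul(Function('c')(147, 58), Pow(14849, -1))) = Add(Mul(39514, Pow(Add(Mul(8301, Pow(-6753, -1)), Mul(2820, Pow(Rational(-9023, 17012), -1))), -1)), Mul(Mul(-9, 147), Pow(14849, -1))) = Add(Mul(39514, Pow(Add(Mul(8301, Rational(-1, 6753)), Mul(2820, Rational(-17012, 9023))), -1)), Mul(-1323, Rational(1, 14849))) = Add(Mul(39514, Pow(Add(Rational(-2767, 2251), Rational(-47973840, 9023)), -1)), Rational(-1323, 14849)) = Add(Mul(39514, Pow(Rational(-108014080481, 20310773), -1)), Rational(-1323, 14849)) = Add(Mul(39514, Rational(-20310773, 108014080481)), Rational(-1323, 14849)) = Add(Rational(-802559884322, 108014080481), Rational(-1323, 14849)) = Rational(-12060114350773741, 1603901081062369)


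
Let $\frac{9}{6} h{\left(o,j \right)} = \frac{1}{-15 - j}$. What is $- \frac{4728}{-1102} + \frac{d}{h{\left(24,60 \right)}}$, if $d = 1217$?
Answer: $- \frac{150872847}{1102} \approx -1.3691 \cdot 10^{5}$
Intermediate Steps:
$h{\left(o,j \right)} = \frac{2}{3 \left(-15 - j\right)}$
$- \frac{4728}{-1102} + \frac{d}{h{\left(24,60 \right)}} = - \frac{4728}{-1102} + \frac{1217}{\left(-2\right) \frac{1}{45 + 3 \cdot 60}} = \left(-4728\right) \left(- \frac{1}{1102}\right) + \frac{1217}{\left(-2\right) \frac{1}{45 + 180}} = \frac{2364}{551} + \frac{1217}{\left(-2\right) \frac{1}{225}} = \frac{2364}{551} + \frac{1217}{- \frac{2}{225}} = \frac{2364}{551} + 1217 \left(- \frac{225}{2}\right) = \frac{2364}{551} - \frac{273825}{2} = - \frac{150872847}{1102}$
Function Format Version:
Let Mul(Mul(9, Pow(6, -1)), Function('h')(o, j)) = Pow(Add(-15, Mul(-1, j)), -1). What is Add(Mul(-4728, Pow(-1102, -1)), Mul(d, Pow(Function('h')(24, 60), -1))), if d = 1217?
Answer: Rational(-150872847, 1102) ≈ -1.3691e+5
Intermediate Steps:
Function('h')(o, j) = Mul(Rational(2, 3), Pow(Add(-15, Mul(-1, j)), -1))
Add(Mul(-4728, Pow(-1102, -1)), Mul(d, Pow(Function('h')(24, 60), -1))) = Add(Mul(-4728, Pow(-1102, -1)), Mul(1217, Pow(Mul(-2, Pow(Add(45, Mul(3, 60)), -1)), -1))) = Add(Mul(-4728, Rational(-1, 1102)), Mul(1217, Pow(Mul(-2, Pow(Add(45, 180), -1)), -1))) = Add(Rational(2364, 551), Mul(1217, Pow(Mul(-2, Pow(225, -1)), -1))) = Add(Rational(2364, 551), Mul(1217, Pow(Mul(-2, Rational(1, 225)), -1))) = Add(Rational(2364, 551), Mul(1217, Pow(Rational(-2, 225), -1))) = Add(Rational(2364, 551), Mul(1217, Rational(-225, 2))) = Add(Rational(2364, 551), Rational(-273825, 2)) = Rational(-150872847, 1102)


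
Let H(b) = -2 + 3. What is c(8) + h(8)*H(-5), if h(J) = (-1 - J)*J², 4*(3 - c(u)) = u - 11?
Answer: -2289/4 ≈ -572.25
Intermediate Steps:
c(u) = 23/4 - u/4 (c(u) = 3 - (u - 11)/4 = 3 - (-11 + u)/4 = 3 + (11/4 - u/4) = 23/4 - u/4)
H(b) = 1
h(J) = J²*(-1 - J)
c(8) + h(8)*H(-5) = (23/4 - ¼*8) + (8²*(-1 - 1*8))*1 = (23/4 - 2) + (64*(-1 - 8))*1 = 15/4 + (64*(-9))*1 = 15/4 - 576*1 = 15/4 - 576 = -2289/4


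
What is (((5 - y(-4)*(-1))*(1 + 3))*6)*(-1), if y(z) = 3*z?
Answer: 168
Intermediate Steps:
(((5 - y(-4)*(-1))*(1 + 3))*6)*(-1) = (((5 - 3*(-4)*(-1))*(1 + 3))*6)*(-1) = (((5 - (-12)*(-1))*4)*6)*(-1) = (((5 - 1*12)*4)*6)*(-1) = (((5 - 12)*4)*6)*(-1) = (-7*4*6)*(-1) = -28*6*(-1) = -168*(-1) = 168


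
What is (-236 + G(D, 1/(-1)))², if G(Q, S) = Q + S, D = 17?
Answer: 48400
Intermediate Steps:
(-236 + G(D, 1/(-1)))² = (-236 + (17 + 1/(-1)))² = (-236 + (17 - 1))² = (-236 + 16)² = (-220)² = 48400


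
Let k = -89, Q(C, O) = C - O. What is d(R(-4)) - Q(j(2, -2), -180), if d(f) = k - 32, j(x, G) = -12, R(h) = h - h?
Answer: -289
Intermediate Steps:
R(h) = 0
d(f) = -121 (d(f) = -89 - 32 = -121)
d(R(-4)) - Q(j(2, -2), -180) = -121 - (-12 - 1*(-180)) = -121 - (-12 + 180) = -121 - 1*168 = -121 - 168 = -289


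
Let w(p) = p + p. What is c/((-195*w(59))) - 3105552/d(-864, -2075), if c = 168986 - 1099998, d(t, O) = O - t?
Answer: 36293103526/13932555 ≈ 2604.9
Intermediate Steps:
w(p) = 2*p
c = -931012
c/((-195*w(59))) - 3105552/d(-864, -2075) = -931012/((-390*59)) - 3105552/(-2075 - 1*(-864)) = -931012/((-195*118)) - 3105552/(-2075 + 864) = -931012/(-23010) - 3105552/(-1211) = -931012*(-1/23010) - 3105552*(-1/1211) = 465506/11505 + 3105552/1211 = 36293103526/13932555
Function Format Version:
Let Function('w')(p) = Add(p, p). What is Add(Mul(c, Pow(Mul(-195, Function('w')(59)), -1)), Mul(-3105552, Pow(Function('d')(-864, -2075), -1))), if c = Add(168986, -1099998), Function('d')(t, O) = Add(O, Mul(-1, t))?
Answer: Rational(36293103526, 13932555) ≈ 2604.9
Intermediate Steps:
Function('w')(p) = Mul(2, p)
c = -931012
Add(Mul(c, Pow(Mul(-195, Function('w')(59)), -1)), Mul(-3105552, Pow(Function('d')(-864, -2075), -1))) = Add(Mul(-931012, Pow(Mul(-195, Mul(2, 59)), -1)), Mul(-3105552, Pow(Add(-2075, Mul(-1, -864)), -1))) = Add(Mul(-931012, Pow(Mul(-195, 118), -1)), Mul(-3105552, Pow(Add(-2075, 864), -1))) = Add(Mul(-931012, Pow(-23010, -1)), Mul(-3105552, Pow(-1211, -1))) = Add(Mul(-931012, Rational(-1, 23010)), Mul(-3105552, Rational(-1, 1211))) = Add(Rational(465506, 11505), Rational(3105552, 1211)) = Rational(36293103526, 13932555)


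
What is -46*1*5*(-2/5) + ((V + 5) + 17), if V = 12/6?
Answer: 116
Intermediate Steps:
V = 2 (V = 12*(⅙) = 2)
-46*1*5*(-2/5) + ((V + 5) + 17) = -46*1*5*(-2/5) + ((2 + 5) + 17) = -230*(-2*⅕) + (7 + 17) = -230*(-2)/5 + 24 = -46*(-2) + 24 = 92 + 24 = 116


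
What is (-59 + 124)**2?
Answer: 4225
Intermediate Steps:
(-59 + 124)**2 = 65**2 = 4225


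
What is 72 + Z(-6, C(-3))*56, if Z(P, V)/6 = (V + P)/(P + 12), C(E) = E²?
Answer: 240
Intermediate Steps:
Z(P, V) = 6*(P + V)/(12 + P) (Z(P, V) = 6*((V + P)/(P + 12)) = 6*((P + V)/(12 + P)) = 6*(P + V)/(12 + P))
72 + Z(-6, C(-3))*56 = 72 + (6*(-6 + (-3)²)/(12 - 6))*56 = 72 + (6*(-6 + 9)/6)*56 = 72 + (6*(⅙)*3)*56 = 72 + 3*56 = 72 + 168 = 240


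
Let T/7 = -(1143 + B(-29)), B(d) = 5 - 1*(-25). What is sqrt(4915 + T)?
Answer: 4*I*sqrt(206) ≈ 57.411*I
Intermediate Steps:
B(d) = 30 (B(d) = 5 + 25 = 30)
T = -8211 (T = 7*(-(1143 + 30)) = 7*(-1*1173) = 7*(-1173) = -8211)
sqrt(4915 + T) = sqrt(4915 - 8211) = sqrt(-3296) = 4*I*sqrt(206)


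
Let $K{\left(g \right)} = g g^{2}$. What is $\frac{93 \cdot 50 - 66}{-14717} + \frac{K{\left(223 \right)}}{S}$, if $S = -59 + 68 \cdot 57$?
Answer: $\frac{163187660411}{56174789} \approx 2905.0$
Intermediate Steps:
$S = 3817$ ($S = -59 + 3876 = 3817$)
$K{\left(g \right)} = g^{3}$
$\frac{93 \cdot 50 - 66}{-14717} + \frac{K{\left(223 \right)}}{S} = \frac{93 \cdot 50 - 66}{-14717} + \frac{223^{3}}{3817} = \left(4650 - 66\right) \left(- \frac{1}{14717}\right) + 11089567 \cdot \frac{1}{3817} = 4584 \left(- \frac{1}{14717}\right) + \frac{11089567}{3817} = - \frac{4584}{14717} + \frac{11089567}{3817} = \frac{163187660411}{56174789}$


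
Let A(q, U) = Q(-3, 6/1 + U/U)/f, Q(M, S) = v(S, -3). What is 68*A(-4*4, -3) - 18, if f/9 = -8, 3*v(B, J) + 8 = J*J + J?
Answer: -469/27 ≈ -17.370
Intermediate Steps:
v(B, J) = -8/3 + J/3 + J**2/3 (v(B, J) = -8/3 + (J*J + J)/3 = -8/3 + (J**2 + J)/3 = -8/3 + (J + J**2)/3 = -8/3 + (J/3 + J**2/3) = -8/3 + J/3 + J**2/3)
Q(M, S) = -2/3 (Q(M, S) = -8/3 + (1/3)*(-3) + (1/3)*(-3)**2 = -8/3 - 1 + (1/3)*9 = -8/3 - 1 + 3 = -2/3)
f = -72 (f = 9*(-8) = -72)
A(q, U) = 1/108 (A(q, U) = -2/3/(-72) = -2/3*(-1/72) = 1/108)
68*A(-4*4, -3) - 18 = 68*(1/108) - 18 = 17/27 - 18 = -469/27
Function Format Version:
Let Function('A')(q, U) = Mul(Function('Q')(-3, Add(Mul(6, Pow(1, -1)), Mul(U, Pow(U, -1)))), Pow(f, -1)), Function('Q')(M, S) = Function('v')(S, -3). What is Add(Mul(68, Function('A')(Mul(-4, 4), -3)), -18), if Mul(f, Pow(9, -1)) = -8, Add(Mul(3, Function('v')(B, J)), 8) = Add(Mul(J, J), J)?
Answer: Rational(-469, 27) ≈ -17.370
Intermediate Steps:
Function('v')(B, J) = Add(Rational(-8, 3), Mul(Rational(1, 3), J), Mul(Rational(1, 3), Pow(J, 2))) (Function('v')(B, J) = Add(Rational(-8, 3), Mul(Rational(1, 3), Add(Mul(J, J), J))) = Add(Rational(-8, 3), Mul(Rational(1, 3), Add(Pow(J, 2), J))) = Add(Rational(-8, 3), Mul(Rational(1, 3), Add(J, Pow(J, 2)))) = Add(Rational(-8, 3), Add(Mul(Rational(1, 3), J), Mul(Rational(1, 3), Pow(J, 2)))) = Add(Rational(-8, 3), Mul(Rational(1, 3), J), Mul(Rational(1, 3), Pow(J, 2))))
Function('Q')(M, S) = Rational(-2, 3) (Function('Q')(M, S) = Add(Rational(-8, 3), Mul(Rational(1, 3), -3), Mul(Rational(1, 3), Pow(-3, 2))) = Add(Rational(-8, 3), -1, Mul(Rational(1, 3), 9)) = Add(Rational(-8, 3), -1, 3) = Rational(-2, 3))
f = -72 (f = Mul(9, -8) = -72)
Function('A')(q, U) = Rational(1, 108) (Function('A')(q, U) = Mul(Rational(-2, 3), Pow(-72, -1)) = Mul(Rational(-2, 3), Rational(-1, 72)) = Rational(1, 108))
Add(Mul(68, Function('A')(Mul(-4, 4), -3)), -18) = Add(Mul(68, Rational(1, 108)), -18) = Add(Rational(17, 27), -18) = Rational(-469, 27)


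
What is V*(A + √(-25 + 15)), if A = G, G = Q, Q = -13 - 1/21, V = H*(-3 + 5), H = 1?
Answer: -548/21 + 2*I*√10 ≈ -26.095 + 6.3246*I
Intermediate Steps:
V = 2 (V = 1*(-3 + 5) = 1*2 = 2)
Q = -274/21 (Q = -13 - 1/21 = -274/21 ≈ -13.048)
G = -274/21 ≈ -13.048
A = -274/21 ≈ -13.048
V*(A + √(-25 + 15)) = 2*(-274/21 + √(-25 + 15)) = 2*(-274/21 + √(-10)) = 2*(-274/21 + I*√10) = -548/21 + 2*I*√10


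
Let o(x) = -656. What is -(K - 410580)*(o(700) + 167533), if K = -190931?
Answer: 100378351147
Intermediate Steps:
-(K - 410580)*(o(700) + 167533) = -(-190931 - 410580)*(-656 + 167533) = -(-601511)*166877 = -1*(-100378351147) = 100378351147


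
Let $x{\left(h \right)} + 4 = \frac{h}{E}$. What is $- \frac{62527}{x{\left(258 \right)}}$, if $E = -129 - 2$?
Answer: $\frac{8191037}{782} \approx 10474.0$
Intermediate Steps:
$E = -131$
$x{\left(h \right)} = -4 - \frac{h}{131}$ ($x{\left(h \right)} = -4 + \frac{h}{-131} = -4 + h \left(- \frac{1}{131}\right) = -4 - \frac{h}{131}$)
$- \frac{62527}{x{\left(258 \right)}} = - \frac{62527}{-4 - \frac{258}{131}} = - \frac{62527}{- \frac{782}{131}} = \left(-62527\right) \left(- \frac{131}{782}\right) = \frac{8191037}{782}$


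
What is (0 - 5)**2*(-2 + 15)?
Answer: 325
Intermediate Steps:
(0 - 5)**2*(-2 + 15) = (-5)**2*13 = 25*13 = 325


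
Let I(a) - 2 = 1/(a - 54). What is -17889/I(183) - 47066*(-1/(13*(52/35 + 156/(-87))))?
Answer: -10866449773/525252 ≈ -20688.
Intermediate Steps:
I(a) = 2 + 1/(-54 + a) (I(a) = 2 + 1/(a - 54) = 2 + 1/(-54 + a))
-17889/I(183) - 47066*(-1/(13*(52/35 + 156/(-87)))) = -17889*(-54 + 183)/(-107 + 2*183) - 47066*(-1/(13*(52/35 + 156/(-87)))) = -17889*129/(-107 + 366) - 47066*(-1/(13*(52*(1/35) + 156*(-1/87)))) = -17889/((1/129)*259) - 47066*(-1/(13*(52/35 - 52/29))) = -17889/259/129 - 47066/((-312/1015*(-13))) = -17889*129/259 - 47066/4056/1015 = -2307681/259 - 47066*1015/4056 = -2307681/259 - 23885995/2028 = -10866449773/525252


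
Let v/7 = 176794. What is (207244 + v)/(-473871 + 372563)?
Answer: -722401/50654 ≈ -14.261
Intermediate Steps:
v = 1237558 (v = 7*176794 = 1237558)
(207244 + v)/(-473871 + 372563) = (207244 + 1237558)/(-473871 + 372563) = 1444802/(-101308) = 1444802*(-1/101308) = -722401/50654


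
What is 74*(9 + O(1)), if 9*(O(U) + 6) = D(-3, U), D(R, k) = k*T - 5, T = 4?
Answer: 1924/9 ≈ 213.78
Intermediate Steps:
D(R, k) = -5 + 4*k (D(R, k) = k*4 - 5 = 4*k - 5 = -5 + 4*k)
O(U) = -59/9 + 4*U/9 (O(U) = -6 + (-5 + 4*U)/9 = -6 + (-5/9 + 4*U/9) = -59/9 + 4*U/9)
74*(9 + O(1)) = 74*(9 + (-59/9 + (4/9)*1)) = 74*(9 + (-59/9 + 4/9)) = 74*(9 - 55/9) = 74*(26/9) = 1924/9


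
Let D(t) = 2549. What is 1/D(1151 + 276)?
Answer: 1/2549 ≈ 0.00039231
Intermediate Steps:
1/D(1151 + 276) = 1/2549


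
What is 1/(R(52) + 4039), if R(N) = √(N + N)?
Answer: 4039/16313417 - 2*√26/16313417 ≈ 0.00024696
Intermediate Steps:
R(N) = √2*√N (R(N) = √(2*N) = √2*√N)
1/(R(52) + 4039) = 1/(√2*√52 + 4039) = 1/(√2*(2*√13) + 4039) = 1/(2*√26 + 4039) = 1/(4039 + 2*√26)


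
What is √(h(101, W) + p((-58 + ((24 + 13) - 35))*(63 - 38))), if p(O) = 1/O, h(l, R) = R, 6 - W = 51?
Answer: 251*I*√14/140 ≈ 6.7083*I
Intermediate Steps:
W = -45 (W = 6 - 1*51 = 6 - 51 = -45)
√(h(101, W) + p((-58 + ((24 + 13) - 35))*(63 - 38))) = √(-45 + 1/((-58 + ((24 + 13) - 35))*(63 - 38))) = √(-45 + 1/((-58 + (37 - 35))*25)) = √(-45 + 1/((-58 + 2)*25)) = √(-45 + 1/(-56*25)) = √(-45 + 1/(-1400)) = √(-45 - 1/1400) = √(-63001/1400) = 251*I*√14/140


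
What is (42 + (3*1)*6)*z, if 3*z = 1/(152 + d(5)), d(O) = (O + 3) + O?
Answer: 4/33 ≈ 0.12121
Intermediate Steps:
d(O) = 3 + 2*O (d(O) = (3 + O) + O = 3 + 2*O)
z = 1/495 (z = 1/(3*(152 + (3 + 2*5))) = 1/(3*(152 + (3 + 10))) = 1/(3*(152 + 13)) = (1/3)/165 = (1/3)*(1/165) = 1/495 ≈ 0.0020202)
(42 + (3*1)*6)*z = (42 + (3*1)*6)*(1/495) = (42 + 3*6)*(1/495) = (42 + 18)*(1/495) = 60*(1/495) = 4/33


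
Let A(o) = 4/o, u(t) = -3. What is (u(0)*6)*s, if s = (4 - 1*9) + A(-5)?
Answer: 522/5 ≈ 104.40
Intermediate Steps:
s = -29/5 (s = (4 - 1*9) + 4/(-5) = (4 - 9) + 4*(-⅕) = -5 - ⅘ = -29/5 ≈ -5.8000)
(u(0)*6)*s = -3*6*(-29/5) = -18*(-29/5) = 522/5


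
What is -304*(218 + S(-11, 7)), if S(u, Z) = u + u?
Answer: -59584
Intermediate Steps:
S(u, Z) = 2*u
-304*(218 + S(-11, 7)) = -304*(218 + 2*(-11)) = -304*(218 - 22) = -304*196 = -59584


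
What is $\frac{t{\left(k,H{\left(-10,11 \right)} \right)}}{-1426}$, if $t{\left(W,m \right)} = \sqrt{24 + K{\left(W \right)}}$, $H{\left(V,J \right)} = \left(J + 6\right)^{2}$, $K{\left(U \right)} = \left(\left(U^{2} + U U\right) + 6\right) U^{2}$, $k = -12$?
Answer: $- \frac{\sqrt{10590}}{713} \approx -0.14433$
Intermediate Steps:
$K{\left(U \right)} = U^{2} \left(6 + 2 U^{2}\right)$ ($K{\left(U \right)} = \left(\left(U^{2} + U^{2}\right) + 6\right) U^{2} = \left(2 U^{2} + 6\right) U^{2} = \left(6 + 2 U^{2}\right) U^{2} = U^{2} \left(6 + 2 U^{2}\right)$)
$H{\left(V,J \right)} = \left(6 + J\right)^{2}$
$t{\left(W,m \right)} = \sqrt{24 + 2 W^{2} \left(3 + W^{2}\right)}$
$\frac{t{\left(k,H{\left(-10,11 \right)} \right)}}{-1426} = \frac{\sqrt{2} \sqrt{12 + \left(-12\right)^{2} \left(3 + \left(-12\right)^{2}\right)}}{-1426} = \sqrt{2} \sqrt{12 + 144 \left(3 + 144\right)} \left(- \frac{1}{1426}\right) = \sqrt{2} \sqrt{12 + 144 \cdot 147} \left(- \frac{1}{1426}\right) = \sqrt{2} \sqrt{12 + 21168} \left(- \frac{1}{1426}\right) = \sqrt{2} \sqrt{21180} \left(- \frac{1}{1426}\right) = \sqrt{2} \cdot 2 \sqrt{5295} \left(- \frac{1}{1426}\right) = 2 \sqrt{10590} \left(- \frac{1}{1426}\right) = - \frac{\sqrt{10590}}{713}$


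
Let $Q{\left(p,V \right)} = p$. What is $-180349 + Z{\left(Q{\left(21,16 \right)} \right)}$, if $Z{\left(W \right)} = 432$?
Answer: $-179917$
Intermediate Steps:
$-180349 + Z{\left(Q{\left(21,16 \right)} \right)} = -180349 + 432 = -179917$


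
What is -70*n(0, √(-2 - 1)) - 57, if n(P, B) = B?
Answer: -57 - 70*I*√3 ≈ -57.0 - 121.24*I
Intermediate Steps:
-70*n(0, √(-2 - 1)) - 57 = -70*√(-2 - 1) - 57 = -70*I*√3 - 57 = -57 - 70*I*√3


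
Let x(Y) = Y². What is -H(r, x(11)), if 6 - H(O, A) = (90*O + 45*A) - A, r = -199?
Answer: -12592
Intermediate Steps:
H(O, A) = 6 - 90*O - 44*A (H(O, A) = 6 - ((90*O + 45*A) - A) = 6 - ((45*A + 90*O) - A) = 6 - (44*A + 90*O) = 6 + (-90*O - 44*A) = 6 - 90*O - 44*A)
-H(r, x(11)) = -(6 - 90*(-199) - 44*11²) = -(6 + 17910 - 44*121) = -(6 + 17910 - 5324) = -1*12592 = -12592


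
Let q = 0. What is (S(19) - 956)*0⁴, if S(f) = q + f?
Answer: 0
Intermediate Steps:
S(f) = f (S(f) = 0 + f = f)
(S(19) - 956)*0⁴ = (19 - 956)*0⁴ = -937*0 = 0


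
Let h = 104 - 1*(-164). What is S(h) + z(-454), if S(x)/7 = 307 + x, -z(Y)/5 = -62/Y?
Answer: 913520/227 ≈ 4024.3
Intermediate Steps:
z(Y) = 310/Y (z(Y) = -(-310)/Y = 310/Y)
h = 268 (h = 104 + 164 = 268)
S(x) = 2149 + 7*x (S(x) = 7*(307 + x) = 2149 + 7*x)
S(h) + z(-454) = (2149 + 7*268) + 310/(-454) = (2149 + 1876) + 310*(-1/454) = 4025 - 155/227 = 913520/227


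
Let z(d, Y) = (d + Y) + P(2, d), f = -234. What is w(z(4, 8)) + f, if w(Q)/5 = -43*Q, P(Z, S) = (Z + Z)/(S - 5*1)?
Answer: -1954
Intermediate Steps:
P(Z, S) = 2*Z/(-5 + S) (P(Z, S) = (2*Z)/(S - 5) = (2*Z)/(-5 + S) = 2*Z/(-5 + S))
z(d, Y) = Y + d + 4/(-5 + d) (z(d, Y) = (d + Y) + 2*2/(-5 + d) = (Y + d) + 4/(-5 + d) = Y + d + 4/(-5 + d))
w(Q) = -215*Q (w(Q) = 5*(-43*Q) = -215*Q)
w(z(4, 8)) + f = -215*(4 + (-5 + 4)*(8 + 4))/(-5 + 4) - 234 = -215*(4 - 1*12)/(-1) - 234 = -(-215)*(4 - 12) - 234 = -(-215)*(-8) - 234 = -215*8 - 234 = -1720 - 234 = -1954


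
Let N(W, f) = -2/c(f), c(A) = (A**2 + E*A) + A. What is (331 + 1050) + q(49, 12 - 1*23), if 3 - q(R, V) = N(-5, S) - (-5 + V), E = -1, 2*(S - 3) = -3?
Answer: 12320/9 ≈ 1368.9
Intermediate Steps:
S = 3/2 (S = 3 + (1/2)*(-3) = 3 - 3/2 = 3/2 ≈ 1.5000)
c(A) = A**2 (c(A) = (A**2 - A) + A = A**2)
N(W, f) = -2/f**2
q(R, V) = -10/9 + V (q(R, V) = 3 - (-2/(3/2)**2 - (-5 + V)) = 3 - (-2*4/9 + (5 - V)) = 3 - (-8/9 + (5 - V)) = 3 - (37/9 - V) = 3 + (-37/9 + V) = -10/9 + V)
(331 + 1050) + q(49, 12 - 1*23) = (331 + 1050) + (-10/9 + (12 - 1*23)) = 1381 + (-10/9 + (12 - 23)) = 1381 + (-10/9 - 11) = 1381 - 109/9 = 12320/9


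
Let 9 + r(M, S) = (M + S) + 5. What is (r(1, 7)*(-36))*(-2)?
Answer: 288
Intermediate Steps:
r(M, S) = -4 + M + S (r(M, S) = -9 + ((M + S) + 5) = -9 + (5 + M + S) = -4 + M + S)
(r(1, 7)*(-36))*(-2) = ((-4 + 1 + 7)*(-36))*(-2) = (4*(-36))*(-2) = -144*(-2) = 288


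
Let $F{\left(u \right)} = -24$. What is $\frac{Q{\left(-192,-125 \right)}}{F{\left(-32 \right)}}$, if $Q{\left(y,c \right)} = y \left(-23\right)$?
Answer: $-184$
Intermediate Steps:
$Q{\left(y,c \right)} = - 23 y$
$\frac{Q{\left(-192,-125 \right)}}{F{\left(-32 \right)}} = \frac{\left(-23\right) \left(-192\right)}{-24} = 4416 \left(- \frac{1}{24}\right) = -184$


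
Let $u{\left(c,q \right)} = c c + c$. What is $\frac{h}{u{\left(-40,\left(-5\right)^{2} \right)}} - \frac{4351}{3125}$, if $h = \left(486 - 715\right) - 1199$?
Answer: $- \frac{187501}{81250} \approx -2.3077$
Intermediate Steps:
$u{\left(c,q \right)} = c + c^{2}$ ($u{\left(c,q \right)} = c^{2} + c = c + c^{2}$)
$h = -1428$ ($h = \left(486 - 715\right) - 1199 = -229 - 1199 = -1428$)
$\frac{h}{u{\left(-40,\left(-5\right)^{2} \right)}} - \frac{4351}{3125} = - \frac{1428}{\left(-40\right) \left(1 - 40\right)} - \frac{4351}{3125} = - \frac{1428}{\left(-40\right) \left(-39\right)} - \frac{4351}{3125} = - \frac{1428}{1560} - \frac{4351}{3125} = \left(-1428\right) \frac{1}{1560} - \frac{4351}{3125} = - \frac{119}{130} - \frac{4351}{3125} = - \frac{187501}{81250}$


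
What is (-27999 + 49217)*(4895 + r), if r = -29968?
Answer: -531998914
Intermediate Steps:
(-27999 + 49217)*(4895 + r) = (-27999 + 49217)*(4895 - 29968) = 21218*(-25073) = -531998914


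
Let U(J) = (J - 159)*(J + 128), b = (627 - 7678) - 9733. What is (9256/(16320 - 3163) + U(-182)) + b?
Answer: 21455166/13157 ≈ 1630.7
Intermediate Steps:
b = -16784 (b = -7051 - 9733 = -16784)
U(J) = (-159 + J)*(128 + J)
(9256/(16320 - 3163) + U(-182)) + b = (9256/(16320 - 3163) + (-20352 + (-182)² - 31*(-182))) - 16784 = (9256/13157 + (-20352 + 33124 + 5642)) - 16784 = (9256*(1/13157) + 18414) - 16784 = (9256/13157 + 18414) - 16784 = 242282254/13157 - 16784 = 21455166/13157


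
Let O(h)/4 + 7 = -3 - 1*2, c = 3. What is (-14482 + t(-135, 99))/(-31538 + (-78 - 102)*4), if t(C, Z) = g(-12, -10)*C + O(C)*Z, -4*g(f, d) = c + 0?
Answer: 76531/129032 ≈ 0.59312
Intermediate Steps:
O(h) = -48 (O(h) = -28 + 4*(-3 - 1*2) = -28 + 4*(-3 - 2) = -28 + 4*(-5) = -28 - 20 = -48)
g(f, d) = -¾ (g(f, d) = -(3 + 0)/4 = -¼*3 = -¾)
t(C, Z) = -48*Z - 3*C/4 (t(C, Z) = -3*C/4 - 48*Z = -48*Z - 3*C/4)
(-14482 + t(-135, 99))/(-31538 + (-78 - 102)*4) = (-14482 + (-48*99 - ¾*(-135)))/(-31538 + (-78 - 102)*4) = (-14482 + (-4752 + 405/4))/(-31538 - 180*4) = (-14482 - 18603/4)/(-31538 - 720) = -76531/4/(-32258) = -76531/4*(-1/32258) = 76531/129032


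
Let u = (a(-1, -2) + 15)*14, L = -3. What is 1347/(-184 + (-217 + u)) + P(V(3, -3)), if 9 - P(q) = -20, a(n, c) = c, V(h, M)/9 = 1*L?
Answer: 1668/73 ≈ 22.849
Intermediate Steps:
V(h, M) = -27 (V(h, M) = 9*(1*(-3)) = 9*(-3) = -27)
P(q) = 29 (P(q) = 9 - 1*(-20) = 9 + 20 = 29)
u = 182 (u = (-2 + 15)*14 = 13*14 = 182)
1347/(-184 + (-217 + u)) + P(V(3, -3)) = 1347/(-184 + (-217 + 182)) + 29 = 1347/(-184 - 35) + 29 = 1347/(-219) + 29 = -1/219*1347 + 29 = -449/73 + 29 = 1668/73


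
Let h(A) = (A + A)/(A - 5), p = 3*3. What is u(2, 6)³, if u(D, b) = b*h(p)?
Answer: 19683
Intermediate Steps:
p = 9
h(A) = 2*A/(-5 + A) (h(A) = (2*A)/(-5 + A) = 2*A/(-5 + A))
u(D, b) = 9*b/2 (u(D, b) = b*(2*9/(-5 + 9)) = b*(2*9/4) = b*(2*9*(¼)) = b*(9/2) = 9*b/2)
u(2, 6)³ = ((9/2)*6)³ = 27³ = 19683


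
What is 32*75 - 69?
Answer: 2331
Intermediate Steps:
32*75 - 69 = 2400 - 69 = 2331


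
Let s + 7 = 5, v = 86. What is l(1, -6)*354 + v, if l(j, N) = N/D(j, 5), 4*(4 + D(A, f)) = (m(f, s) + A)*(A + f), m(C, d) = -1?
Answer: 617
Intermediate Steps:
s = -2 (s = -7 + 5 = -2)
D(A, f) = -4 + (-1 + A)*(A + f)/4 (D(A, f) = -4 + ((-1 + A)*(A + f))/4 = -4 + (-1 + A)*(A + f)/4)
l(j, N) = N/(-21/4 + j + j²/4) (l(j, N) = N/(-4 - j/4 - ¼*5 + j²/4 + (¼)*j*5) = N/(-4 - j/4 - 5/4 + j²/4 + 5*j/4) = N/(-21/4 + j + j²/4))
l(1, -6)*354 + v = (4*(-6)/(-21 + 1² + 4*1))*354 + 86 = (4*(-6)/(-21 + 1 + 4))*354 + 86 = (4*(-6)/(-16))*354 + 86 = (4*(-6)*(-1/16))*354 + 86 = (3/2)*354 + 86 = 531 + 86 = 617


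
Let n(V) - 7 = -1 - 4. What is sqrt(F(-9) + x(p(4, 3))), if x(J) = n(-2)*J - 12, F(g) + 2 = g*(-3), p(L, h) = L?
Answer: sqrt(21) ≈ 4.5826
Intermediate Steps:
n(V) = 2 (n(V) = 7 + (-1 - 4) = 7 - 5 = 2)
F(g) = -2 - 3*g (F(g) = -2 + g*(-3) = -2 - 3*g)
x(J) = -12 + 2*J (x(J) = 2*J - 12 = -12 + 2*J)
sqrt(F(-9) + x(p(4, 3))) = sqrt((-2 - 3*(-9)) + (-12 + 2*4)) = sqrt((-2 + 27) + (-12 + 8)) = sqrt(25 - 4) = sqrt(21)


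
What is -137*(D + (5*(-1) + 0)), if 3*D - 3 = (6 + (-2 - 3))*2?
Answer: 1370/3 ≈ 456.67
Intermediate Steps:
D = 5/3 (D = 1 + ((6 + (-2 - 3))*2)/3 = 1 + ((6 - 5)*2)/3 = 1 + (1*2)/3 = 1 + (1/3)*2 = 1 + 2/3 = 5/3 ≈ 1.6667)
-137*(D + (5*(-1) + 0)) = -137*(5/3 + (5*(-1) + 0)) = -137*(5/3 + (-5 + 0)) = -137*(5/3 - 5) = -137*(-10/3) = 1370/3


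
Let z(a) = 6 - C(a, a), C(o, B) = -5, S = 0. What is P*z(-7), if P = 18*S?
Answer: 0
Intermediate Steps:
z(a) = 11 (z(a) = 6 - 1*(-5) = 6 + 5 = 11)
P = 0 (P = 18*0 = 0)
P*z(-7) = 0*11 = 0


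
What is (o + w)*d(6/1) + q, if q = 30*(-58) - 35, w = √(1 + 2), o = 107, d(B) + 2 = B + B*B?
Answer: 2505 + 40*√3 ≈ 2574.3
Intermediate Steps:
d(B) = -2 + B + B² (d(B) = -2 + (B + B*B) = -2 + (B + B²) = -2 + B + B²)
w = √3 ≈ 1.7320
q = -1775 (q = -1740 - 35 = -1775)
(o + w)*d(6/1) + q = (107 + √3)*(-2 + 6/1 + (6/1)²) - 1775 = (107 + √3)*(-2 + 6*1 + (6*1)²) - 1775 = (107 + √3)*(-2 + 6 + 6²) - 1775 = (107 + √3)*(-2 + 6 + 36) - 1775 = (107 + √3)*40 - 1775 = (4280 + 40*√3) - 1775 = 2505 + 40*√3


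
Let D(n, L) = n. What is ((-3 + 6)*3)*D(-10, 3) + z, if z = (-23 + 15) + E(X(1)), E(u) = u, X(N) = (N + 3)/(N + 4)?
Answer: -486/5 ≈ -97.200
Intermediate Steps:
X(N) = (3 + N)/(4 + N)
z = -36/5 (z = (-23 + 15) + (3 + 1)/(4 + 1) = -8 + 4/5 = -8 + (⅕)*4 = -8 + ⅘ = -36/5 ≈ -7.2000)
((-3 + 6)*3)*D(-10, 3) + z = ((-3 + 6)*3)*(-10) - 36/5 = (3*3)*(-10) - 36/5 = 9*(-10) - 36/5 = -90 - 36/5 = -486/5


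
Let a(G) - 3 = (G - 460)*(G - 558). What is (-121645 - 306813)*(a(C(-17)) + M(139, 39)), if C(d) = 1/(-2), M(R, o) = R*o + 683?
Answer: -225622769365/2 ≈ -1.1281e+11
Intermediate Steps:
M(R, o) = 683 + R*o
C(d) = -½
a(G) = 3 + (-558 + G)*(-460 + G) (a(G) = 3 + (G - 460)*(G - 558) = 3 + (-460 + G)*(-558 + G) = 3 + (-558 + G)*(-460 + G))
(-121645 - 306813)*(a(C(-17)) + M(139, 39)) = (-121645 - 306813)*((256683 + (-½)² - 1018*(-½)) + (683 + 139*39)) = -428458*((256683 + ¼ + 509) + (683 + 5421)) = -428458*(1028769/4 + 6104) = -428458*1053185/4 = -225622769365/2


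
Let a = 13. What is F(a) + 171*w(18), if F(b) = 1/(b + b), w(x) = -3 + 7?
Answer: 17785/26 ≈ 684.04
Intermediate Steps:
w(x) = 4
F(b) = 1/(2*b)
F(a) + 171*w(18) = (½)/13 + 171*4 = (½)*(1/13) + 684 = 1/26 + 684 = 17785/26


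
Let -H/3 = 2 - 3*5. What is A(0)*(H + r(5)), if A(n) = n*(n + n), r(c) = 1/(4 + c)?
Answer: 0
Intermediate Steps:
H = 39 (H = -3*(2 - 3*5) = -3*(2 - 15) = -3*(-13) = 39)
A(n) = 2*n**2 (A(n) = n*(2*n) = 2*n**2)
A(0)*(H + r(5)) = (2*0**2)*(39 + 1/(4 + 5)) = (2*0)*(39 + 1/9) = 0*(39 + 1/9) = 0*(352/9) = 0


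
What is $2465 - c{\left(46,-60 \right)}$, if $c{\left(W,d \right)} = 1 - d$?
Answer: $2404$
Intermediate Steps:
$2465 - c{\left(46,-60 \right)} = 2465 - \left(1 - -60\right) = 2465 - \left(1 + 60\right) = 2465 - 61 = 2404$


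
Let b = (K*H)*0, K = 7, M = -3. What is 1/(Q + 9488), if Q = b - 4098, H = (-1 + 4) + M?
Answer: 1/5390 ≈ 0.00018553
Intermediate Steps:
H = 0 (H = (-1 + 4) - 3 = 3 - 3 = 0)
b = 0 (b = (7*0)*0 = 0*0 = 0)
Q = -4098 (Q = 0 - 4098 = -4098)
1/(Q + 9488) = 1/(-4098 + 9488) = 1/5390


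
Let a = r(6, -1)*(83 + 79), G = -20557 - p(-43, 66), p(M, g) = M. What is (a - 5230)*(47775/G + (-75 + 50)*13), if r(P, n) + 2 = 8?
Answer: 366560575/263 ≈ 1.3938e+6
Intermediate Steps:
G = -20514 (G = -20557 - 1*(-43) = -20557 + 43 = -20514)
r(P, n) = 6 (r(P, n) = -2 + 8 = 6)
a = 972 (a = 6*(83 + 79) = 6*162 = 972)
(a - 5230)*(47775/G + (-75 + 50)*13) = (972 - 5230)*(47775/(-20514) + (-75 + 50)*13) = -4258*(47775*(-1/20514) - 25*13) = -4258*(-1225/526 - 325) = -4258*(-172175/526) = 366560575/263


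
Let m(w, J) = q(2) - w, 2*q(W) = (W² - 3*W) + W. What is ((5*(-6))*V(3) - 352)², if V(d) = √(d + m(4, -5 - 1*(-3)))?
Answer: 123004 + 21120*I ≈ 1.23e+5 + 21120.0*I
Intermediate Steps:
q(W) = W²/2 - W (q(W) = ((W² - 3*W) + W)/2 = (W² - 2*W)/2 = W²/2 - W)
m(w, J) = -w (m(w, J) = (½)*2*(-2 + 2) - w = (½)*2*0 - w = 0 - w = -w)
V(d) = √(-4 + d) (V(d) = √(d - 1*4) = √(d - 4) = √(-4 + d))
((5*(-6))*V(3) - 352)² = ((5*(-6))*√(-4 + 3) - 352)² = (-30*I - 352)² = (-352 - 30*I)²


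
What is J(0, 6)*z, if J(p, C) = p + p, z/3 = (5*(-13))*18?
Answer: 0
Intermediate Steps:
z = -3510 (z = 3*((5*(-13))*18) = 3*(-65*18) = 3*(-1170) = -3510)
J(p, C) = 2*p
J(0, 6)*z = (2*0)*(-3510) = 0*(-3510) = 0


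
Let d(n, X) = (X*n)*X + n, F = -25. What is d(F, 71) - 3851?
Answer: -129901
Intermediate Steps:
d(n, X) = n + n*X² (d(n, X) = n*X² + n = n + n*X²)
d(F, 71) - 3851 = -25*(1 + 71²) - 3851 = -25*(1 + 5041) - 3851 = -25*5042 - 3851 = -126050 - 3851 = -129901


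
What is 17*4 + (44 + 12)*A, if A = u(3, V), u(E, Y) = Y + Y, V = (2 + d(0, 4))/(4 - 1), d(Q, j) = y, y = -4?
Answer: -20/3 ≈ -6.6667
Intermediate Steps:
d(Q, j) = -4
V = -⅔ (V = (2 - 4)/(4 - 1) = -2/3 = -2*⅓ = -⅔ ≈ -0.66667)
u(E, Y) = 2*Y
A = -4/3 (A = 2*(-⅔) = -4/3 ≈ -1.3333)
17*4 + (44 + 12)*A = 17*4 + (44 + 12)*(-4/3) = 68 + 56*(-4/3) = 68 - 224/3 = -20/3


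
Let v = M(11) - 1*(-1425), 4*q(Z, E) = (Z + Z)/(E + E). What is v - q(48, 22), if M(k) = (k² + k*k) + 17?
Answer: 18518/11 ≈ 1683.5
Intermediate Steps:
q(Z, E) = Z/(4*E) (q(Z, E) = ((Z + Z)/(E + E))/4 = ((2*Z)/((2*E)))/4 = ((2*Z)*(1/(2*E)))/4 = (Z/E)/4 = Z/(4*E))
M(k) = 17 + 2*k² (M(k) = (k² + k²) + 17 = 2*k² + 17 = 17 + 2*k²)
v = 1684 (v = (17 + 2*11²) - 1*(-1425) = (17 + 2*121) + 1425 = (17 + 242) + 1425 = 259 + 1425 = 1684)
v - q(48, 22) = 1684 - 48/(4*22) = 1684 - 1*6/11 = 1684 - 6/11 = 18518/11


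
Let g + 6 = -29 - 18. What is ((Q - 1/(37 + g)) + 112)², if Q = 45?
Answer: 6315169/256 ≈ 24669.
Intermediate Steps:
g = -53 (g = -6 + (-29 - 18) = -6 - 47 = -53)
((Q - 1/(37 + g)) + 112)² = ((45 - 1/(37 - 53)) + 112)² = ((45 - 1/(-16)) + 112)² = ((45 - 1*(-1/16)) + 112)² = ((45 + 1/16) + 112)² = (721/16 + 112)² = (2513/16)² = 6315169/256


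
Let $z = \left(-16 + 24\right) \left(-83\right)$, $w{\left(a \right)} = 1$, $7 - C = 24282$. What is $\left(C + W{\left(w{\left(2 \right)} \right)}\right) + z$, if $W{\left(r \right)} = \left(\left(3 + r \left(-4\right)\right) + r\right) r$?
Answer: $-24939$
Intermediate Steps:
$C = -24275$ ($C = 7 - 24282 = -24275$)
$z = -664$ ($z = 8 \left(-83\right) = -664$)
$W{\left(r \right)} = r \left(3 - 3 r\right)$ ($W{\left(r \right)} = \left(\left(3 - 4 r\right) + r\right) r = \left(3 - 3 r\right) r = r \left(3 - 3 r\right)$)
$\left(C + W{\left(w{\left(2 \right)} \right)}\right) + z = \left(-24275 + 3 \cdot 1 \left(1 - 1\right)\right) - 664 = \left(-24275 + 3 \cdot 1 \cdot 0\right) - 664 = \left(-24275 + 0\right) - 664 = -24275 - 664 = -24939$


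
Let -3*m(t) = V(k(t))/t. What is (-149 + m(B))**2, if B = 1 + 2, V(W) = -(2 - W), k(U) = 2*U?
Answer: 1809025/81 ≈ 22334.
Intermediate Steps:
V(W) = -2 + W
B = 3
m(t) = -(-2 + 2*t)/(3*t)
(-149 + m(B))**2 = (-149 + (2/3)*(1 - 1*3)/3)**2 = (-149 + (2/3)*(1/3)*(1 - 3))**2 = (-149 + (2/3)*(1/3)*(-2))**2 = (-149 - 4/9)**2 = (-1345/9)**2 = 1809025/81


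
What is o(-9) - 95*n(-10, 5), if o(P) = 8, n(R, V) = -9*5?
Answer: 4283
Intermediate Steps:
n(R, V) = -45
o(-9) - 95*n(-10, 5) = 8 - 95*(-45) = 8 + 4275 = 4283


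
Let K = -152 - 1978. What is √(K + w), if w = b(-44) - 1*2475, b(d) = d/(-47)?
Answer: I*√10170377/47 ≈ 67.853*I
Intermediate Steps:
b(d) = -d/47 (b(d) = d*(-1/47) = -d/47)
K = -2130
w = -116281/47 (w = -1/47*(-44) - 1*2475 = 44/47 - 2475 = -116281/47 ≈ -2474.1)
√(K + w) = √(-2130 - 116281/47) = √(-216391/47) = I*√10170377/47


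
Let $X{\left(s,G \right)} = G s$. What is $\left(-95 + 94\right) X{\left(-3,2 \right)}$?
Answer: $6$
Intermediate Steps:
$\left(-95 + 94\right) X{\left(-3,2 \right)} = \left(-95 + 94\right) 2 \left(-3\right) = \left(-1\right) \left(-6\right) = 6$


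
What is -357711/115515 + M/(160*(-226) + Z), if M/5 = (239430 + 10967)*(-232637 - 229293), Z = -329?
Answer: 2474285599082373/156112105 ≈ 1.5849e+7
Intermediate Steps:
M = -578329431050 (M = 5*((239430 + 10967)*(-232637 - 229293)) = 5*(250397*(-461930)) = 5*(-115665886210) = -578329431050)
-357711/115515 + M/(160*(-226) + Z) = -357711/115515 - 578329431050/(160*(-226) - 329) = -357711*1/115515 - 578329431050/(-36160 - 329) = -119237/38505 - 578329431050/(-36489) = -119237/38505 - 578329431050*(-1/36489) = -119237/38505 + 578329431050/36489 = 2474285599082373/156112105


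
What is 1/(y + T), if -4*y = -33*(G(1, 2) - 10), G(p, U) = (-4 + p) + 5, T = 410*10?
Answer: 1/4034 ≈ 0.00024789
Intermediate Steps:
T = 4100
G(p, U) = 1 + p
y = -66 (y = -(-33)*((1 + 1) - 10)/4 = -(-33)*(2 - 10)/4 = -(-33)*(-8)/4 = -1/4*264 = -66)
1/(y + T) = 1/(-66 + 4100) = 1/4034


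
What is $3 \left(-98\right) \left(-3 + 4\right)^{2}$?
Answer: $-294$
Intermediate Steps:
$3 \left(-98\right) \left(-3 + 4\right)^{2} = - 294 \cdot 1^{2} = \left(-294\right) 1 = -294$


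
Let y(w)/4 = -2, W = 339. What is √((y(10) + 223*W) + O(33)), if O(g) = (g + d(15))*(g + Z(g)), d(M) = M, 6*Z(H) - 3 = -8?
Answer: √77133 ≈ 277.73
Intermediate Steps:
y(w) = -8 (y(w) = 4*(-2) = -8)
Z(H) = -⅚ (Z(H) = ½ + (⅙)*(-8) = ½ - 4/3 = -⅚)
O(g) = (15 + g)*(-⅚ + g) (O(g) = (g + 15)*(g - ⅚) = (15 + g)*(-⅚ + g))
√((y(10) + 223*W) + O(33)) = √((-8 + 223*339) + (-25/2 + 33² + (85/6)*33)) = √((-8 + 75597) + (-25/2 + 1089 + 935/2)) = √(75589 + 1544) = √77133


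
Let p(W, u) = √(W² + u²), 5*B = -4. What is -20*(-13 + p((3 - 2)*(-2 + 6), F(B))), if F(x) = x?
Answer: 260 - 16*√26 ≈ 178.42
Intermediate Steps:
B = -⅘ (B = (⅕)*(-4) = -⅘ ≈ -0.80000)
-20*(-13 + p((3 - 2)*(-2 + 6), F(B))) = -20*(-13 + √(((3 - 2)*(-2 + 6))² + (-⅘)²)) = -20*(-13 + √((1*4)² + 16/25)) = -20*(-13 + √(4² + 16/25)) = -20*(-13 + √(16 + 16/25)) = -20*(-13 + √(416/25)) = -20*(-13 + 4*√26/5) = 260 - 16*√26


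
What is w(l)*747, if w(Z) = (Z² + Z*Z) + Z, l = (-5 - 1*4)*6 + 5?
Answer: 3550491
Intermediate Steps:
l = -49 (l = (-5 - 4)*6 + 5 = -9*6 + 5 = -54 + 5 = -49)
w(Z) = Z + 2*Z² (w(Z) = (Z² + Z²) + Z = 2*Z² + Z = Z + 2*Z²)
w(l)*747 = -49*(1 + 2*(-49))*747 = -49*(1 - 98)*747 = -49*(-97)*747 = 4753*747 = 3550491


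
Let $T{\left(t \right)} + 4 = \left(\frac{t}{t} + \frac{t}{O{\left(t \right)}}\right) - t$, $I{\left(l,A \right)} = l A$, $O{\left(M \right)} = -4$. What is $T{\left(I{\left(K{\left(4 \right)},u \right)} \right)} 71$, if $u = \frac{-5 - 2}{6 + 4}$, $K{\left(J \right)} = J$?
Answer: $\frac{71}{2} \approx 35.5$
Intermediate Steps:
$u = - \frac{7}{10} \approx -0.7$
$I{\left(l,A \right)} = A l$
$T{\left(t \right)} = -3 - \frac{5 t}{4}$ ($T{\left(t \right)} = -4 - \left(t - \frac{t}{-4} - \frac{t}{t}\right) = -4 - \left(-1 + t - t \left(- \frac{1}{4}\right)\right) = -4 - \left(-1 + \frac{5 t}{4}\right) = -3 - \frac{5 t}{4}$)
$T{\left(I{\left(K{\left(4 \right)},u \right)} \right)} 71 = \left(-3 - \frac{5 \left(\left(- \frac{7}{10}\right) 4\right)}{4}\right) 71 = \left(-3 - - \frac{7}{2}\right) 71 = \left(-3 + \frac{7}{2}\right) 71 = \frac{1}{2} \cdot 71 = \frac{71}{2}$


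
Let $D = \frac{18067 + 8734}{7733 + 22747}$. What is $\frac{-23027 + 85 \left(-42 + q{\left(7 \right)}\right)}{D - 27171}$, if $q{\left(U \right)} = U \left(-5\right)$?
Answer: $\frac{901354560}{828145279} \approx 1.0884$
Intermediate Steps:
$q{\left(U \right)} = - 5 U$
$D = \frac{26801}{30480} \approx 0.8793$
$\frac{-23027 + 85 \left(-42 + q{\left(7 \right)}\right)}{D - 27171} = \frac{-23027 + 85 \left(-42 - 35\right)}{\frac{26801}{30480} - 27171} = \frac{-23027 + 85 \left(-42 - 35\right)}{- \frac{828145279}{30480}} = \left(-23027 + 85 \left(-77\right)\right) \left(- \frac{30480}{828145279}\right) = \left(-23027 - 6545\right) \left(- \frac{30480}{828145279}\right) = \left(-29572\right) \left(- \frac{30480}{828145279}\right) = \frac{901354560}{828145279}$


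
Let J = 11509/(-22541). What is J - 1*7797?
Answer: -175763686/22541 ≈ -7797.5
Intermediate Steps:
J = -11509/22541 (J = 11509*(-1/22541) = -11509/22541 ≈ -0.51058)
J - 1*7797 = -11509/22541 - 1*7797 = -11509/22541 - 7797 = -175763686/22541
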